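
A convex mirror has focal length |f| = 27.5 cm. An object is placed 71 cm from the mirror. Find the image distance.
f = −27.5 cm (convex); 1/di = 1/f − 1/do → di = -19.82 cm (virtual image, behind mirror)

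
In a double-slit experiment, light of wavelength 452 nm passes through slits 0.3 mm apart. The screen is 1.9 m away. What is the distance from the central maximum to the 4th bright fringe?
y = mλL/d = 11.45 mm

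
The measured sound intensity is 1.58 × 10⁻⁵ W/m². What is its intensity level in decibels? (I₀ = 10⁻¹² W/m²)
β = 10·log₁₀(I/I₀) = 71.99 dB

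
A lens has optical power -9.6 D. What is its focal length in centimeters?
f = 1/P = -10.42 cm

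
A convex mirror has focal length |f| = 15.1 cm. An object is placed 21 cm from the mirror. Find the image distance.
f = −15.1 cm (convex); 1/di = 1/f − 1/do → di = -8.784 cm (virtual image, behind mirror)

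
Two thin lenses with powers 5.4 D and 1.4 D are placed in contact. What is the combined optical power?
P_total = P₁ + P₂ = 6.8 D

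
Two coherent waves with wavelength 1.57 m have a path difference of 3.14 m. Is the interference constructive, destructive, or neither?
constructive — path difference = 2λ, a whole number of wavelengths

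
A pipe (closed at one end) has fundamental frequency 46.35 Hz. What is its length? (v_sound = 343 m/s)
L = v/(4f₁) = 1.85 m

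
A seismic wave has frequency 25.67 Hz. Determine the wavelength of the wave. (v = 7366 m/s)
λ = v/f = 286.9 m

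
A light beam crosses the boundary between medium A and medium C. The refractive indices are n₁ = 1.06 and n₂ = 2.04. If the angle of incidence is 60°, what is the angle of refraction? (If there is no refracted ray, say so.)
sin θ₂ = (n₁/n₂)·sin θ₁ = 0.45 → θ₂ = 26.74°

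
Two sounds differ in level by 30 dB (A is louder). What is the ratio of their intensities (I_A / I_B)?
I_A/I_B = 10^(Δβ/10) = 1000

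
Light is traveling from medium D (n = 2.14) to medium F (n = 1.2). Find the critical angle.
θc = arcsin(n₂/n₁) = 34.11°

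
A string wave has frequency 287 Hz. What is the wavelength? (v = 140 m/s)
λ = v/f = 0.4878 m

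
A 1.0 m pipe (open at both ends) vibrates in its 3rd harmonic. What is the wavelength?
λₙ = 2L/n = 0.6667 m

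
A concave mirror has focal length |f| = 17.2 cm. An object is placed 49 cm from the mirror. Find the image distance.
f = +17.2 cm (concave); 1/di = 1/f − 1/do → di = 26.5 cm (real image, in front of mirror)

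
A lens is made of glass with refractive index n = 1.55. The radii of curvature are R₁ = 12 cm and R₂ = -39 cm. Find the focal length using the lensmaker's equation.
1/f = (n − 1)(1/R₁ − 1/R₂) → f = 16.68 cm (converging lens)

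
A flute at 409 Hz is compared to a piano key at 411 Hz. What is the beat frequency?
2 Hz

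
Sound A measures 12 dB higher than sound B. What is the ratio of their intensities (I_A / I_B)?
I_A/I_B = 10^(Δβ/10) = 15.85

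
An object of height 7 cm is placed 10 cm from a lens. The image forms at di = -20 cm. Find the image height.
hi = (-di/do) × ho = 14 cm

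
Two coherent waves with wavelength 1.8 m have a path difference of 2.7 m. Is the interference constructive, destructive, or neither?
destructive — path difference = 1.5λ, an odd multiple of λ/2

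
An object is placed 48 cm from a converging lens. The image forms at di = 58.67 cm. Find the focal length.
1/f = 1/do + 1/di → f = 26.4 cm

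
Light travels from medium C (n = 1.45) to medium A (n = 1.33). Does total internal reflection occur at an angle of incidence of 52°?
θc = arcsin(n₂/n₁) = 66.53°; 52° < θc, so no — the ray refracts.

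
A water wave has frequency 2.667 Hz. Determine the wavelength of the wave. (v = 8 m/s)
λ = v/f = 3 m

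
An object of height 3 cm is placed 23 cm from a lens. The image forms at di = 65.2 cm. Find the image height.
hi = (-di/do) × ho = -8.504 cm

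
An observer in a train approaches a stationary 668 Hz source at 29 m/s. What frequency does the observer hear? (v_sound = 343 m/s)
f_obs = f·(v + v_o)/v = 724.5 Hz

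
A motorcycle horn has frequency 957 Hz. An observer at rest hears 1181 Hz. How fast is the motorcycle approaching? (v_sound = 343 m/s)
v_s = v·(1 − f/f_obs) = 65.06 m/s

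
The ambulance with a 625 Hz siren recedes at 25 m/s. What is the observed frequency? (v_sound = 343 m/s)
f_obs = f·v/(v + v_s) = 582.5 Hz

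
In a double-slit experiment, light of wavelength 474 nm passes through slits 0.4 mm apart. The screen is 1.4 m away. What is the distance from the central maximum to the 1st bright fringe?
y = mλL/d = 1.659 mm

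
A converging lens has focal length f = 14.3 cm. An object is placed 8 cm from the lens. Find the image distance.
1/di = 1/f − 1/do → di = -18.16 cm (virtual image)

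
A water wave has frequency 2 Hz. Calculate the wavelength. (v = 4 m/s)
λ = v/f = 2 m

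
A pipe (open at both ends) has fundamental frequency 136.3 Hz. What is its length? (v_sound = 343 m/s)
L = v/(2f₁) = 1.258 m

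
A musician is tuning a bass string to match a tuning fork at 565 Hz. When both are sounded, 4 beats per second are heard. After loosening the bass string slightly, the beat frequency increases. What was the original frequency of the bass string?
561 Hz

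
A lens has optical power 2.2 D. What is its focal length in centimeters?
f = 1/P = 45.45 cm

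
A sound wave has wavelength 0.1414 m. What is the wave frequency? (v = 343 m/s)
f = v/λ = 2426 Hz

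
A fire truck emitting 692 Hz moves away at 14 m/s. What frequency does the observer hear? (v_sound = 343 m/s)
f_obs = f·v/(v + v_s) = 664.9 Hz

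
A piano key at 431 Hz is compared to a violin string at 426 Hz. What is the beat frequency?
5 Hz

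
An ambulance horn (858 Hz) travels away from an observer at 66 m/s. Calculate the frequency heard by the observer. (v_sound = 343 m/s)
f_obs = f·v/(v + v_s) = 719.5 Hz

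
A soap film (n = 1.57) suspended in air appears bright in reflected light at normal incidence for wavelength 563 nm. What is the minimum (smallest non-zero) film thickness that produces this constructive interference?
2nt = (m − ½)λ with m = 1 → t = (m − ½)λ/(2n) = 89.65 nm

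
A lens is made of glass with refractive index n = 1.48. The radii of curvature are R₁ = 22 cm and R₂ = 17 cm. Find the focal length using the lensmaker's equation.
1/f = (n − 1)(1/R₁ − 1/R₂) → f = -155.8 cm (diverging lens)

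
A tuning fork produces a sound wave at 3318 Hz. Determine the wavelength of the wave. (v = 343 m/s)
λ = v/f = 0.1034 m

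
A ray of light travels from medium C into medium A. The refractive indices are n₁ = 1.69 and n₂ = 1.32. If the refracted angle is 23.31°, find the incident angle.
sin θ₁ = (n₂/n₁)·sin θ₂ → θ₁ = 18°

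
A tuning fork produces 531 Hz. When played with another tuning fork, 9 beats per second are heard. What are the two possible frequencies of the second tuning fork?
f₂ = 531 ± 9 Hz → 540 Hz or 522 Hz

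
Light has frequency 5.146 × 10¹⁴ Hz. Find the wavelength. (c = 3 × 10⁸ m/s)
λ = c/f = 583 nm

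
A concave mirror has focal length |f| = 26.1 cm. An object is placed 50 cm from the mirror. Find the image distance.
f = +26.1 cm (concave); 1/di = 1/f − 1/do → di = 54.6 cm (real image, in front of mirror)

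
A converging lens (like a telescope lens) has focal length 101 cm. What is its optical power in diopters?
P = 1/f = 0.9901 D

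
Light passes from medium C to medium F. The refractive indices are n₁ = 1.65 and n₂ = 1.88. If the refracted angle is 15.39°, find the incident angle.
sin θ₁ = (n₂/n₁)·sin θ₂ → θ₁ = 17.6°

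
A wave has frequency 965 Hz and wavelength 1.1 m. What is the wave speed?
v = fλ = 1062 m/s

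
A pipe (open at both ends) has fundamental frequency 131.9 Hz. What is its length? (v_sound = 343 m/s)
L = v/(2f₁) = 1.3 m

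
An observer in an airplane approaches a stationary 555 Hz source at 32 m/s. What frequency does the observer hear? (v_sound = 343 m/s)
f_obs = f·(v + v_o)/v = 606.8 Hz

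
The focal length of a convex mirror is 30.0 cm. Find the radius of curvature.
R = 2|f| = 60 cm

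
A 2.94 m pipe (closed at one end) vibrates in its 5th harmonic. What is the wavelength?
λₙ = 4L/n = 2.352 m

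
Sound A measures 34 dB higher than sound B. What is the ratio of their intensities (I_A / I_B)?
I_A/I_B = 10^(Δβ/10) = 2512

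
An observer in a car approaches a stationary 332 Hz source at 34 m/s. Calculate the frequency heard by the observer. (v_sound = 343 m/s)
f_obs = f·(v + v_o)/v = 364.9 Hz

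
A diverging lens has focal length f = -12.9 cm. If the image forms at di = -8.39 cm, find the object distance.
1/do = 1/f − 1/di → do = 24 cm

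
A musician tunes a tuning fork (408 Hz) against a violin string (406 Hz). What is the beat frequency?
2 Hz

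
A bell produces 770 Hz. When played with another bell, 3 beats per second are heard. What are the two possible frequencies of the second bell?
f₂ = 770 ± 3 Hz → 773 Hz or 767 Hz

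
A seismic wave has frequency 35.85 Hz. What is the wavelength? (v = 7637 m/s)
λ = v/f = 213 m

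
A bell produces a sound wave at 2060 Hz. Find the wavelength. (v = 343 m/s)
λ = v/f = 0.1665 m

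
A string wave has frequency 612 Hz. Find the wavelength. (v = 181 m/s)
λ = v/f = 0.2958 m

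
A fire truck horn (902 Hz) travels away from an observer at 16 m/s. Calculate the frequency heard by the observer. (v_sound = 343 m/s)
f_obs = f·v/(v + v_s) = 861.8 Hz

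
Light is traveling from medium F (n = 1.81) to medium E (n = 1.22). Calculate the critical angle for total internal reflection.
θc = arcsin(n₂/n₁) = 42.38°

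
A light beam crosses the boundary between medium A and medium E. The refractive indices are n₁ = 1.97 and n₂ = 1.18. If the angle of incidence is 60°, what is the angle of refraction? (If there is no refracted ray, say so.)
sin θ₂ = (n₁/n₂)·sin θ₁ = 1.446 > 1, so there is no refracted ray — the light undergoes total internal reflection.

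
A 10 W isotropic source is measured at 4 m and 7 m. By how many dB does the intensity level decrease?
Δβ = 20·log₁₀(r₂/r₁) = 4.861 dB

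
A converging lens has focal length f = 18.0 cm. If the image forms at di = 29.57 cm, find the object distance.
1/do = 1/f − 1/di → do = 46 cm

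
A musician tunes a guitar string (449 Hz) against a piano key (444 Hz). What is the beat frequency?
5 Hz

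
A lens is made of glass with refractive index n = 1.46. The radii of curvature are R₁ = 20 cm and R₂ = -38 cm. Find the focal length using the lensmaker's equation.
1/f = (n − 1)(1/R₁ − 1/R₂) → f = 28.49 cm (converging lens)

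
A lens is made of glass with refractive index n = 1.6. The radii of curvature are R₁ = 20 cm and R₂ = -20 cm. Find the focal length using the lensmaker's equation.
1/f = (n − 1)(1/R₁ − 1/R₂) → f = 16.67 cm (converging lens)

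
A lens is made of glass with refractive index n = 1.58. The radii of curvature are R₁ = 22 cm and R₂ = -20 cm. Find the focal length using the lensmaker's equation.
1/f = (n − 1)(1/R₁ − 1/R₂) → f = 18.06 cm (converging lens)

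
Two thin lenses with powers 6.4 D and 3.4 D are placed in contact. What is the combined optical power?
P_total = P₁ + P₂ = 9.8 D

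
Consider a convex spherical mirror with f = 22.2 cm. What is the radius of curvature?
R = 2|f| = 44.4 cm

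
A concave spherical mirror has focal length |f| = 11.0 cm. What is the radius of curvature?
R = 2|f| = 22 cm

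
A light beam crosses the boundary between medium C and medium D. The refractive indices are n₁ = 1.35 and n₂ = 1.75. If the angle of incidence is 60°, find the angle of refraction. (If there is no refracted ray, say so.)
sin θ₂ = (n₁/n₂)·sin θ₁ = 0.6681 → θ₂ = 41.92°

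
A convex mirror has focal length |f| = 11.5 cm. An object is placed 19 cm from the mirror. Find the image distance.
f = −11.5 cm (convex); 1/di = 1/f − 1/do → di = -7.164 cm (virtual image, behind mirror)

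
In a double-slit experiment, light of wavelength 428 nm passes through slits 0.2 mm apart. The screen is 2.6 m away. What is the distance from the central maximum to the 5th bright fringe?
y = mλL/d = 27.82 mm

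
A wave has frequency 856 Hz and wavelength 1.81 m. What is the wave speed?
v = fλ = 1549 m/s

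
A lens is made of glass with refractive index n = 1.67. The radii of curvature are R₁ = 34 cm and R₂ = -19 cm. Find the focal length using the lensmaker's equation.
1/f = (n − 1)(1/R₁ − 1/R₂) → f = 18.19 cm (converging lens)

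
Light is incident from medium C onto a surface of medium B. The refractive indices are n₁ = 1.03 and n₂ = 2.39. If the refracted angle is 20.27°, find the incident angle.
sin θ₁ = (n₂/n₁)·sin θ₂ → θ₁ = 53.5°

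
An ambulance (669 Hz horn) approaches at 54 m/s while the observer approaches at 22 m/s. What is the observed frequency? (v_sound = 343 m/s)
f_obs = f·(v + v_o)/(v − v_s) = 844.9 Hz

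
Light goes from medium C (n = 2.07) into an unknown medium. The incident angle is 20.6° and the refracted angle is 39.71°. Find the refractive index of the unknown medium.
n₂ = n₁·sin θ₁ / sin θ₂ = 1.14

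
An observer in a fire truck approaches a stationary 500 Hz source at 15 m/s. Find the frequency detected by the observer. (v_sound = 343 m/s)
f_obs = f·(v + v_o)/v = 521.9 Hz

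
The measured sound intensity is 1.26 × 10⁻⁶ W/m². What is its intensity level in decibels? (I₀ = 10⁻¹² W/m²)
β = 10·log₁₀(I/I₀) = 61 dB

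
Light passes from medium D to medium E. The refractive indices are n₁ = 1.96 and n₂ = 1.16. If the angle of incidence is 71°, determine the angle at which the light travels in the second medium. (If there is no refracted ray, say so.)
sin θ₂ = (n₁/n₂)·sin θ₁ = 1.598 > 1, so there is no refracted ray — the light undergoes total internal reflection.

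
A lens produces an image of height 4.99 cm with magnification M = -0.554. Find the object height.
ho = |hi|/|M| = 9.007 cm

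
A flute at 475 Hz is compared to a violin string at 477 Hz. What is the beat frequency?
2 Hz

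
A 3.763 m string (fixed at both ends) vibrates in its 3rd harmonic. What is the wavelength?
λₙ = 2L/n = 2.509 m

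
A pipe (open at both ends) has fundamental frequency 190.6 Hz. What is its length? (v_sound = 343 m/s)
L = v/(2f₁) = 0.8998 m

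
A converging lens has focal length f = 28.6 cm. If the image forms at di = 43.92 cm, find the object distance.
1/do = 1/f − 1/di → do = 81.99 cm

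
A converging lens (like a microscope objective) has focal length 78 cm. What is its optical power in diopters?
P = 1/f = 1.282 D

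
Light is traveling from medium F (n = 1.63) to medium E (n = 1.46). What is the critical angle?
θc = arcsin(n₂/n₁) = 63.6°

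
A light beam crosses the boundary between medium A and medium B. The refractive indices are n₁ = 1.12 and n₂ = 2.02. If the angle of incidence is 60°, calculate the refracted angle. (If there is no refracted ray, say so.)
sin θ₂ = (n₁/n₂)·sin θ₁ = 0.4802 → θ₂ = 28.7°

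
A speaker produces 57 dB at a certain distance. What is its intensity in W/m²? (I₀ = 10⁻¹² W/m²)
I = I₀·10^(β/10) = 5.01 × 10⁻⁷ W/m²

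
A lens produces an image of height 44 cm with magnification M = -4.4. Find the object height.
ho = |hi|/|M| = 10 cm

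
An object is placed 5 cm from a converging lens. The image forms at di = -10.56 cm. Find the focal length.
1/f = 1/do + 1/di → f = 9.496 cm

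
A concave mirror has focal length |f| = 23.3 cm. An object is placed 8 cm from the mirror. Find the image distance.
f = +23.3 cm (concave); 1/di = 1/f − 1/do → di = -12.18 cm (virtual image, behind mirror)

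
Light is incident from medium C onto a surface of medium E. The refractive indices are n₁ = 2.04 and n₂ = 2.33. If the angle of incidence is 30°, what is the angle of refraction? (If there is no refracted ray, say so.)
sin θ₂ = (n₁/n₂)·sin θ₁ = 0.4378 → θ₂ = 25.96°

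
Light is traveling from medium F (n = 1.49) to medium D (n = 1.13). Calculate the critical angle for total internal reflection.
θc = arcsin(n₂/n₁) = 49.32°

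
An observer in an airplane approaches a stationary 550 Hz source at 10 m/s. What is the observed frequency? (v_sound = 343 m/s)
f_obs = f·(v + v_o)/v = 566 Hz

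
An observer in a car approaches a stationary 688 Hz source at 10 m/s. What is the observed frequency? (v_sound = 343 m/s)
f_obs = f·(v + v_o)/v = 708.1 Hz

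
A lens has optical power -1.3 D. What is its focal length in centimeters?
f = 1/P = -76.92 cm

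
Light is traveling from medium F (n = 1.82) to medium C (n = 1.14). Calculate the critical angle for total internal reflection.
θc = arcsin(n₂/n₁) = 38.78°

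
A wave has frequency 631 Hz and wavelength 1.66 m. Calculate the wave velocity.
v = fλ = 1047 m/s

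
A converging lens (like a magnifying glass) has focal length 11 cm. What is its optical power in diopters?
P = 1/f = 9.091 D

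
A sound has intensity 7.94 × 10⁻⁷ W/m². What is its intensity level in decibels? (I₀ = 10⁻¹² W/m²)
β = 10·log₁₀(I/I₀) = 59 dB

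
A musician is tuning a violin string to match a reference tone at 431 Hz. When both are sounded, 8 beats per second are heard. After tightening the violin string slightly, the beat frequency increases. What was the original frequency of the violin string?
439 Hz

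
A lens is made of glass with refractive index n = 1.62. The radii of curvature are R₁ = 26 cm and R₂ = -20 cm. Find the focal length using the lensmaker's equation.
1/f = (n − 1)(1/R₁ − 1/R₂) → f = 18.23 cm (converging lens)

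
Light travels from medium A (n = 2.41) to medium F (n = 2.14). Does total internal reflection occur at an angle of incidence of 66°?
θc = arcsin(n₂/n₁) = 62.62°; 66° > θc, so yes — total internal reflection.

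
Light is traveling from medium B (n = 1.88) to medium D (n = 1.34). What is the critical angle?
θc = arcsin(n₂/n₁) = 45.46°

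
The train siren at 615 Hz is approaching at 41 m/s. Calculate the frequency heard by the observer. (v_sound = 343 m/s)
f_obs = f·v/(v − v_s) = 698.5 Hz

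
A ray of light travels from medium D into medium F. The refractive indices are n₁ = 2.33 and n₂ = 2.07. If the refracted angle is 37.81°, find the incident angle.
sin θ₁ = (n₂/n₁)·sin θ₂ → θ₁ = 33°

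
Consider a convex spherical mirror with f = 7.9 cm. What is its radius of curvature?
R = 2|f| = 15.8 cm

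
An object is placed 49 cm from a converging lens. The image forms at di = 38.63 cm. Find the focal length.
1/f = 1/do + 1/di → f = 21.6 cm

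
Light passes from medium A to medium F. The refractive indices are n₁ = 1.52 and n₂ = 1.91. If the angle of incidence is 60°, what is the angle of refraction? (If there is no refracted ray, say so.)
sin θ₂ = (n₁/n₂)·sin θ₁ = 0.6892 → θ₂ = 43.57°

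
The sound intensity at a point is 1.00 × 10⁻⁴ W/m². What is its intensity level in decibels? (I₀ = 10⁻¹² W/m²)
β = 10·log₁₀(I/I₀) = 80 dB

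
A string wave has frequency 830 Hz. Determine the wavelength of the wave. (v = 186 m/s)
λ = v/f = 0.2241 m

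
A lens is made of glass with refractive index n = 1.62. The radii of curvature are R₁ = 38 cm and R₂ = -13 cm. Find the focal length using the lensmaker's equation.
1/f = (n − 1)(1/R₁ − 1/R₂) → f = 15.62 cm (converging lens)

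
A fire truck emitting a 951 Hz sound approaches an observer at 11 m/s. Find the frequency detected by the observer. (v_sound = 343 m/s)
f_obs = f·v/(v − v_s) = 982.5 Hz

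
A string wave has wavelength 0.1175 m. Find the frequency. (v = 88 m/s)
f = v/λ = 748.9 Hz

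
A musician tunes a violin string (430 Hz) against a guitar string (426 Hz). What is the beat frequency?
4 Hz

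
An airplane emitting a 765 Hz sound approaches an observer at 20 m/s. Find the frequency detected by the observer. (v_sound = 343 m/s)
f_obs = f·v/(v − v_s) = 812.4 Hz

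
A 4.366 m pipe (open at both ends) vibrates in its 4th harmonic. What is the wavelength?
λₙ = 2L/n = 2.183 m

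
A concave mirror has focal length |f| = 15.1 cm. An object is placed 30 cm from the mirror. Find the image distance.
f = +15.1 cm (concave); 1/di = 1/f − 1/do → di = 30.4 cm (real image, in front of mirror)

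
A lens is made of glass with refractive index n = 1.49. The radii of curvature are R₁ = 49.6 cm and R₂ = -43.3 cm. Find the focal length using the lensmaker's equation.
1/f = (n − 1)(1/R₁ − 1/R₂) → f = 47.18 cm (converging lens)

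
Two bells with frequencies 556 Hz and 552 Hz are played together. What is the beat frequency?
4 Hz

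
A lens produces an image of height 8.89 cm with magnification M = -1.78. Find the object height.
ho = |hi|/|M| = 4.994 cm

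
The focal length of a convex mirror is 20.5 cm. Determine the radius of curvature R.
R = 2|f| = 41 cm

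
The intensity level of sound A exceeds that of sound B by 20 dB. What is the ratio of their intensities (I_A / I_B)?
I_A/I_B = 10^(Δβ/10) = 100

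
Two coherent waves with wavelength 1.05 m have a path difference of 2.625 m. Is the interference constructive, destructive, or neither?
destructive — path difference = 2.5λ, an odd multiple of λ/2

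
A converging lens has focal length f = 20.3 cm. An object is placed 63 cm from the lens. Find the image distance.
1/di = 1/f − 1/do → di = 29.95 cm (real image)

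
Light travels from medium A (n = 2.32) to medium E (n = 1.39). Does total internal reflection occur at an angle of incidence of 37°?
θc = arcsin(n₂/n₁) = 36.81°; 37° > θc, so yes — total internal reflection.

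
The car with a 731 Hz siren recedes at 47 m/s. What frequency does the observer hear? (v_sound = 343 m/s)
f_obs = f·v/(v + v_s) = 642.9 Hz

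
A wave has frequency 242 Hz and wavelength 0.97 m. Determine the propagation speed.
v = fλ = 234.7 m/s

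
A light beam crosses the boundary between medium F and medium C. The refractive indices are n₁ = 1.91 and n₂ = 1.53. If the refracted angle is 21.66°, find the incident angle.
sin θ₁ = (n₂/n₁)·sin θ₂ → θ₁ = 17.2°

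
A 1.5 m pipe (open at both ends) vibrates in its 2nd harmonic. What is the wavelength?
λₙ = 2L/n = 1.5 m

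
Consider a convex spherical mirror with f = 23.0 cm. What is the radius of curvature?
R = 2|f| = 46 cm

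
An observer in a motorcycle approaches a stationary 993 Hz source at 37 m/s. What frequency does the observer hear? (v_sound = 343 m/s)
f_obs = f·(v + v_o)/v = 1100 Hz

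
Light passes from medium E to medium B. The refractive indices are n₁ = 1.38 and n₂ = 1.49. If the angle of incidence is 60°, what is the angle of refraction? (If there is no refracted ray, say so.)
sin θ₂ = (n₁/n₂)·sin θ₁ = 0.8021 → θ₂ = 53.33°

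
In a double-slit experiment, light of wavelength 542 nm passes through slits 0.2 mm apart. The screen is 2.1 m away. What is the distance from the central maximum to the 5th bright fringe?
y = mλL/d = 28.46 mm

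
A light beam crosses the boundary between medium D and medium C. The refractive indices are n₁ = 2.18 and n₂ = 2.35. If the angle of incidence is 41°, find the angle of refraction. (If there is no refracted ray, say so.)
sin θ₂ = (n₁/n₂)·sin θ₁ = 0.6086 → θ₂ = 37.49°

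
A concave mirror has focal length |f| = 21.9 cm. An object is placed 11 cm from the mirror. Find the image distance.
f = +21.9 cm (concave); 1/di = 1/f − 1/do → di = -22.1 cm (virtual image, behind mirror)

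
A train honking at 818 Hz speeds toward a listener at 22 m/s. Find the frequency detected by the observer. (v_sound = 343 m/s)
f_obs = f·v/(v − v_s) = 874.1 Hz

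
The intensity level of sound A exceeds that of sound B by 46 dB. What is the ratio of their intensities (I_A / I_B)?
I_A/I_B = 10^(Δβ/10) = 39810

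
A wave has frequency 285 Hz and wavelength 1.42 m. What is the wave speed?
v = fλ = 404.7 m/s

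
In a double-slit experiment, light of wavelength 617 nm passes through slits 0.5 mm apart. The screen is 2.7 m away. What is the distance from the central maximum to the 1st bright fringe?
y = mλL/d = 3.332 mm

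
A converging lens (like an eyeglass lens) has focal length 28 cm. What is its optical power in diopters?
P = 1/f = 3.571 D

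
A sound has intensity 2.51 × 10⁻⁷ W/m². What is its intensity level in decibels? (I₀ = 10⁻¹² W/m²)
β = 10·log₁₀(I/I₀) = 54 dB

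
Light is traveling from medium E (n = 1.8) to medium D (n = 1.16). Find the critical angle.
θc = arcsin(n₂/n₁) = 40.12°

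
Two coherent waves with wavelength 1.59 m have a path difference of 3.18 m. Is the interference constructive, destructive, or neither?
constructive — path difference = 2λ, a whole number of wavelengths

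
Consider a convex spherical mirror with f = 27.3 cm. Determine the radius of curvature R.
R = 2|f| = 54.6 cm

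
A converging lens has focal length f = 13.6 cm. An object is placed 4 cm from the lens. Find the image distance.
1/di = 1/f − 1/do → di = -5.667 cm (virtual image)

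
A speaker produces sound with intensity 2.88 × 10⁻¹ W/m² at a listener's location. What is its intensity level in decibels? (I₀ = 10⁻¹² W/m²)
β = 10·log₁₀(I/I₀) = 114.6 dB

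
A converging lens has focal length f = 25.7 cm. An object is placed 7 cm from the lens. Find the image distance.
1/di = 1/f − 1/do → di = -9.62 cm (virtual image)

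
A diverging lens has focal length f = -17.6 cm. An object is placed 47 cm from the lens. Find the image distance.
1/di = 1/f − 1/do → di = -12.8 cm (virtual image)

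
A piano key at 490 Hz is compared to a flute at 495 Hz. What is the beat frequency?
5 Hz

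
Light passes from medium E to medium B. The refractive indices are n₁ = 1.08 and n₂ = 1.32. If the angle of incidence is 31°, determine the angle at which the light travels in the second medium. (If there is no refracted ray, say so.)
sin θ₂ = (n₁/n₂)·sin θ₁ = 0.4214 → θ₂ = 24.92°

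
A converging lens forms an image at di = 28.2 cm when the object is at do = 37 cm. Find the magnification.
M = −di/do = -0.7622 (inverted image)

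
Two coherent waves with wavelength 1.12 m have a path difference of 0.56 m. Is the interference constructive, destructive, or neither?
destructive — path difference = 0.5λ, an odd multiple of λ/2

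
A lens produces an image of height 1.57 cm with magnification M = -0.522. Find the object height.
ho = |hi|/|M| = 3.008 cm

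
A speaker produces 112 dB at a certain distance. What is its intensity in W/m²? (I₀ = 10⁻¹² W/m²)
I = I₀·10^(β/10) = 1.58 × 10⁻¹ W/m²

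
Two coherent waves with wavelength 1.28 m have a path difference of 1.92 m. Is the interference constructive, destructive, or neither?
destructive — path difference = 1.5λ, an odd multiple of λ/2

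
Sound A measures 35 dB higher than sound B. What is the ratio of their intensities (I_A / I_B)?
I_A/I_B = 10^(Δβ/10) = 3162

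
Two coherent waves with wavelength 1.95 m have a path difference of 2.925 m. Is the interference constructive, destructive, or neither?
destructive — path difference = 1.5λ, an odd multiple of λ/2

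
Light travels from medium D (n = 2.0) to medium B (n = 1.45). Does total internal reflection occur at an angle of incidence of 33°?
θc = arcsin(n₂/n₁) = 46.47°; 33° < θc, so no — the ray refracts.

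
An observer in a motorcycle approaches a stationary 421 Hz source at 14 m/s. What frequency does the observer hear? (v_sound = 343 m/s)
f_obs = f·(v + v_o)/v = 438.2 Hz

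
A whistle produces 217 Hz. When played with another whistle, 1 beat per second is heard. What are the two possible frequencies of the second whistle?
f₂ = 217 ± 1 Hz → 218 Hz or 216 Hz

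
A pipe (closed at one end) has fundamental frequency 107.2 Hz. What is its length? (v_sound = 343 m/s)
L = v/(4f₁) = 0.7999 m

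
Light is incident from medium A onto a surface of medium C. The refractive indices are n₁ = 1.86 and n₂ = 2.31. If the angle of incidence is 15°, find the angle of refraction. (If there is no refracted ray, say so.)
sin θ₂ = (n₁/n₂)·sin θ₁ = 0.2084 → θ₂ = 12.03°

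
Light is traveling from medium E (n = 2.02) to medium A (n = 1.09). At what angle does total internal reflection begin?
θc = arcsin(n₂/n₁) = 32.66°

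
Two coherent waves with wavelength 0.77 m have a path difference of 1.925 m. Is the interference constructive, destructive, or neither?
destructive — path difference = 2.5λ, an odd multiple of λ/2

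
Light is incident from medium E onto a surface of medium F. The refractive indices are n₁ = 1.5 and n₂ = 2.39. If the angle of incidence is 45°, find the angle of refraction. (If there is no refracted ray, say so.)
sin θ₂ = (n₁/n₂)·sin θ₁ = 0.4438 → θ₂ = 26.35°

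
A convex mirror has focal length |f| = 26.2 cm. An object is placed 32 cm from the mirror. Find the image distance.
f = −26.2 cm (convex); 1/di = 1/f − 1/do → di = -14.41 cm (virtual image, behind mirror)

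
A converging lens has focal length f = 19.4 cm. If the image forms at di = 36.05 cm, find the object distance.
1/do = 1/f − 1/di → do = 42 cm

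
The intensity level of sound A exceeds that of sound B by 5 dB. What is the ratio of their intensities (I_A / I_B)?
I_A/I_B = 10^(Δβ/10) = 3.162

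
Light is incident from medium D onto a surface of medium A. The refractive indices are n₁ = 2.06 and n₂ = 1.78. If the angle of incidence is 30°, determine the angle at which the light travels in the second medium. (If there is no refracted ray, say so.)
sin θ₂ = (n₁/n₂)·sin θ₁ = 0.5787 → θ₂ = 35.36°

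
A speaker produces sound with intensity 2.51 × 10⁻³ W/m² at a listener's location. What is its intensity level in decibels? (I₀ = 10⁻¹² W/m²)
β = 10·log₁₀(I/I₀) = 94 dB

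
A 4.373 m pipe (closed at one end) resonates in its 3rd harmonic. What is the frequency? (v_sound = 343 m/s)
fₙ = nv/(4L) = 58.83 Hz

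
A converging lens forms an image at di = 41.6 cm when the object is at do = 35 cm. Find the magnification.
M = −di/do = -1.189 (inverted image)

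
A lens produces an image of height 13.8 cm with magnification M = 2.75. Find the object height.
ho = |hi|/|M| = 5.018 cm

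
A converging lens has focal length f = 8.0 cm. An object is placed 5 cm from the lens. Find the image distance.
1/di = 1/f − 1/do → di = -13.33 cm (virtual image)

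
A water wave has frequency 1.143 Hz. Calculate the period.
T = 1/f = 0.8749 s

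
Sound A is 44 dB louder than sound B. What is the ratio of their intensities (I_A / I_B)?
I_A/I_B = 10^(Δβ/10) = 25120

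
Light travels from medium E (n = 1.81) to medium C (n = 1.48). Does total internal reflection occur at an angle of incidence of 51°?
θc = arcsin(n₂/n₁) = 54.85°; 51° < θc, so no — the ray refracts.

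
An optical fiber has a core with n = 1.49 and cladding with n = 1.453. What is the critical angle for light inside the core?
θc = arcsin(n_cladding/n_core) = 77.2°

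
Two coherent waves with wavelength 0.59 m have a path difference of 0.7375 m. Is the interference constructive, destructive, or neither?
neither (partial) — path difference = 1.25λ, neither a whole number of wavelengths nor an odd multiple of λ/2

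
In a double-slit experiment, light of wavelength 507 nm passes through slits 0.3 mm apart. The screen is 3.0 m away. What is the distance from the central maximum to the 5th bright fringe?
y = mλL/d = 25.35 mm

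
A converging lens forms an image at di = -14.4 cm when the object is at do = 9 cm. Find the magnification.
M = −di/do = 1.6 (upright image)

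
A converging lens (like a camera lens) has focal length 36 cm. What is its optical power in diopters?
P = 1/f = 2.778 D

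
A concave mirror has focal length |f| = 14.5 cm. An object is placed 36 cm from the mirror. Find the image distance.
f = +14.5 cm (concave); 1/di = 1/f − 1/do → di = 24.28 cm (real image, in front of mirror)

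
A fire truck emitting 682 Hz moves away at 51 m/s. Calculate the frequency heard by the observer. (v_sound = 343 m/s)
f_obs = f·v/(v + v_s) = 593.7 Hz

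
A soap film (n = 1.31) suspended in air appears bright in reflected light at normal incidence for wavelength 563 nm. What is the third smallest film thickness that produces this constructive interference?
2nt = (m − ½)λ with m = 3 → t = (m − ½)λ/(2n) = 537.2 nm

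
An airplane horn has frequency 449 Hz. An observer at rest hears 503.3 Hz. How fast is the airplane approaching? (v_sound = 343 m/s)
v_s = v·(1 − f/f_obs) = 37.01 m/s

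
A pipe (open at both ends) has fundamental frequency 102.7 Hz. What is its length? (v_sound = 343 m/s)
L = v/(2f₁) = 1.67 m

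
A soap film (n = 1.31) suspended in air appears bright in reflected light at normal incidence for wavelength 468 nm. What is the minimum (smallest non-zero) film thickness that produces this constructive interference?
2nt = (m − ½)λ with m = 1 → t = (m − ½)λ/(2n) = 89.31 nm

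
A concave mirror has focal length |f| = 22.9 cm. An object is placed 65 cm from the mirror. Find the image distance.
f = +22.9 cm (concave); 1/di = 1/f − 1/do → di = 35.36 cm (real image, in front of mirror)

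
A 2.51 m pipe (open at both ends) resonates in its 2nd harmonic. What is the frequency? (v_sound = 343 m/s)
fₙ = nv/(2L) = 136.7 Hz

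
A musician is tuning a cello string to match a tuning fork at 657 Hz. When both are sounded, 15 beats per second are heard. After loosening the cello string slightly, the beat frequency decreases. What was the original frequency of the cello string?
672 Hz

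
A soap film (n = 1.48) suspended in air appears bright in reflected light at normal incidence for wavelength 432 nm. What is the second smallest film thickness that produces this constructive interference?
2nt = (m − ½)λ with m = 2 → t = (m − ½)λ/(2n) = 218.9 nm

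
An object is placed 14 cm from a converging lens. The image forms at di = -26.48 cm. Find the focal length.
1/f = 1/do + 1/di → f = 29.71 cm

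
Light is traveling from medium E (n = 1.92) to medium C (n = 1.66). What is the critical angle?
θc = arcsin(n₂/n₁) = 59.84°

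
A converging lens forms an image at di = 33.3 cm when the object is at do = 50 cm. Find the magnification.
M = −di/do = -0.666 (inverted image)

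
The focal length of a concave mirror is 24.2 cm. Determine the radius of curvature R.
R = 2|f| = 48.4 cm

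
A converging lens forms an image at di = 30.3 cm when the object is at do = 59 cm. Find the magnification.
M = −di/do = -0.5136 (inverted image)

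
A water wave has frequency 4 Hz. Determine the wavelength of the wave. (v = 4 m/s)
λ = v/f = 1 m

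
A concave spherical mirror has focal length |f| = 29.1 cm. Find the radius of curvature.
R = 2|f| = 58.2 cm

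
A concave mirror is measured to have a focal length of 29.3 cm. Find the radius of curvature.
R = 2|f| = 58.6 cm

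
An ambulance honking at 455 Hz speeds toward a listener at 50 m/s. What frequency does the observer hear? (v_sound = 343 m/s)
f_obs = f·v/(v − v_s) = 532.6 Hz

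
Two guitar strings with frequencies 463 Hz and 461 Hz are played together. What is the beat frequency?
2 Hz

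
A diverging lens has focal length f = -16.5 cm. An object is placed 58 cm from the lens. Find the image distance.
1/di = 1/f − 1/do → di = -12.85 cm (virtual image)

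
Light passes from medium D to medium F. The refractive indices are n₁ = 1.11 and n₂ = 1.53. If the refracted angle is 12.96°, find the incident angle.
sin θ₁ = (n₂/n₁)·sin θ₂ → θ₁ = 18.01°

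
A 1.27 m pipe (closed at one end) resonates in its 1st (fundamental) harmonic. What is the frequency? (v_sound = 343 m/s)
fₙ = nv/(4L) = 67.52 Hz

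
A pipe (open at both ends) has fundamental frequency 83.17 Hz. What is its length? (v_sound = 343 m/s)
L = v/(2f₁) = 2.062 m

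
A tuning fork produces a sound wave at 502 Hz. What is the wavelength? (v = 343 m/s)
λ = v/f = 0.6833 m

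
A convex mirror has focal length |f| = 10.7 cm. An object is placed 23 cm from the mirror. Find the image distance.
f = −10.7 cm (convex); 1/di = 1/f − 1/do → di = -7.303 cm (virtual image, behind mirror)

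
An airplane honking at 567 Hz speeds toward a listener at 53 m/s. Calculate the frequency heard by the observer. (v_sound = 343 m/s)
f_obs = f·v/(v − v_s) = 670.6 Hz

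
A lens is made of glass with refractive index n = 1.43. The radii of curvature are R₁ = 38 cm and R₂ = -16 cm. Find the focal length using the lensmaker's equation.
1/f = (n − 1)(1/R₁ − 1/R₂) → f = 26.18 cm (converging lens)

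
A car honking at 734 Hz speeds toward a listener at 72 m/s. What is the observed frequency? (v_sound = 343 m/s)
f_obs = f·v/(v − v_s) = 929 Hz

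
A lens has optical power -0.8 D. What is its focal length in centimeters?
f = 1/P = -125 cm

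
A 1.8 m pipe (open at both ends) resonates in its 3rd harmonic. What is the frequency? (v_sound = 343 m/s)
fₙ = nv/(2L) = 285.8 Hz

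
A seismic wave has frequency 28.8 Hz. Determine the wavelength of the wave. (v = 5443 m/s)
λ = v/f = 189 m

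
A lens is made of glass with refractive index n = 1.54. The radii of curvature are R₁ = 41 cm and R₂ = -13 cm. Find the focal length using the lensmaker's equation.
1/f = (n − 1)(1/R₁ − 1/R₂) → f = 18.28 cm (converging lens)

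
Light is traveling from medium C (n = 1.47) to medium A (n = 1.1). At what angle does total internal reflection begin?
θc = arcsin(n₂/n₁) = 48.44°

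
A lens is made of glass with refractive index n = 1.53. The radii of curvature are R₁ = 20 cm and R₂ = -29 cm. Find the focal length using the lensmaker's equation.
1/f = (n − 1)(1/R₁ − 1/R₂) → f = 22.33 cm (converging lens)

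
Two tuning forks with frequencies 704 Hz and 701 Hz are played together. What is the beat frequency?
3 Hz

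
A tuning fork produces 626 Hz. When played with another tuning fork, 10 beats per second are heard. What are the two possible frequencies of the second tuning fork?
f₂ = 626 ± 10 Hz → 636 Hz or 616 Hz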